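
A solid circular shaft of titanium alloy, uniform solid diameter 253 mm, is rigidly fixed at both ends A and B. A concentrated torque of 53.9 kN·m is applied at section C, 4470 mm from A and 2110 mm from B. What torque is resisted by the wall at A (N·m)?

17300 N·m

With uniform GJ and both ends fixed, compatibility θ_AC = θ_CB gives T_A·a = T_B·b, together with T_A + T_B = T₀.
T_A = T₀·b/(a+b) = 53900·2110/6580 = 17280 N·m; T_B = 36620 N·m.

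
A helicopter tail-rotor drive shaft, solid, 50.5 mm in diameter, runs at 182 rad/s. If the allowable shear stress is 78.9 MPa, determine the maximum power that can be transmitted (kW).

363 kW

J = πd⁴/32 = π(0.0505)⁴/32 = 6.385×10^-7 m⁴.
T_max = τ_allow·J/r = 7.89×10^7 × 6.385×10^-7 / 0.0253 = 1995 N·m.
ω = 182 rad/s, so P_max = T_max·ω = 3.631×10^5 W.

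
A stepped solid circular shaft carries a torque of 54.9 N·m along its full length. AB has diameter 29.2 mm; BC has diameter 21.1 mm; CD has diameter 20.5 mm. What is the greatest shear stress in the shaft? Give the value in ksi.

Under the same torque, τ_max = 16T/(πd³) is largest where d is smallest — segment CD (d = 20.5 mm).
τ_max = 16·54.90/(π·(0.0205)³) = 3.245×10^7 Pa.

4.71 ksi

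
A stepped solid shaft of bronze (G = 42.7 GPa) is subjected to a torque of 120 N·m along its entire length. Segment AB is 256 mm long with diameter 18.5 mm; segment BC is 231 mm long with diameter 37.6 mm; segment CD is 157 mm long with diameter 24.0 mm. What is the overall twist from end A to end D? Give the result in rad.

0.0794 rad

J_AB = π(0.0185)⁴/32 = 1.15×10^-8 m⁴; J_BC = π(0.0376)⁴/32 = 1.96×10^-7 m⁴; J_CD = π(0.0240)⁴/32 = 3.26×10^-8 m⁴.
θ = (T/G)·Σ L_i/J_i = (120.0/42.7×10⁹)·(0.256/1.15×10^-8 + 0.231/1.96×10^-7 + 0.157/3.26×10^-8) = 0.07942 rad.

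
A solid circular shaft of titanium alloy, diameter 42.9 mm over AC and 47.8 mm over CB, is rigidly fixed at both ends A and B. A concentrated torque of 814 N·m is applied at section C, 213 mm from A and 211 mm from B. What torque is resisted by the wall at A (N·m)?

318 N·m

Compatibility: T_A·a/J_AC = T_B·b/J_CB with T_A + T_B = T₀.
J_AC = 3.33×10^-7 m⁴, J_CB = 5.13×10^-7 m⁴, so T_A = T₀·(J_AC/a)/((J_AC/a)+(J_CB/b)) = 318.5 N·m, T_B = 495.5 N·m.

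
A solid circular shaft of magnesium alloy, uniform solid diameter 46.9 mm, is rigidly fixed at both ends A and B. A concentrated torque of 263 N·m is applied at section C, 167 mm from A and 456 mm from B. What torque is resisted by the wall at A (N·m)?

With uniform GJ and both ends fixed, compatibility θ_AC = θ_CB gives T_A·a = T_B·b, together with T_A + T_B = T₀.
T_A = T₀·b/(a+b) = 263.0·456/623.0 = 192.5 N·m; T_B = 70.50 N·m.

193 N·m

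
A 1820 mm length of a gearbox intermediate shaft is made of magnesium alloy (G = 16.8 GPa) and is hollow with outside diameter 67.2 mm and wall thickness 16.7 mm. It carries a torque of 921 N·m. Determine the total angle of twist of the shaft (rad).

0.0532 rad

J = π(d_o⁴ − d_i⁴)/32 = π(0.0672⁴ − 0.0338⁴)/32 = 1.874×10^-6 m⁴.
θ = T·L/(G·J) = 921.0 × 1.82 / (16.8×10⁹ × 1.874×10^-6) = 0.05324 rad.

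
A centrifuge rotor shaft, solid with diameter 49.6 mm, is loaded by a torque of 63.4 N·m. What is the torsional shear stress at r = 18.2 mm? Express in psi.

282 psi

J = πd⁴/32 = π(0.0496)⁴/32 = 5.942×10^-7 m⁴.
Shear stress varies linearly with radius: τ = T·r/J = 63.40 × 0.0182 / 5.942×10^-7 = 1.942×10^6 Pa.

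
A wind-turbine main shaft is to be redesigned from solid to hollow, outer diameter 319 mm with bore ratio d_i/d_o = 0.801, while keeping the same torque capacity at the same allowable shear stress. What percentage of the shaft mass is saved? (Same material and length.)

49.0 %

Equal τ_max and T ⇒ the solid shaft needs d_s³ = d_o³(1−k⁴), so d_s = 319·(1−0.801⁴)^(1/3) = 267.3 mm.
Area ratio A_h/A_s = d_o²(1−k²)/d_s² = (1−k²)/(1−k⁴)^(2/3) = 0.5104.
Mass saving = 1 − 0.5104 = 49.0 %.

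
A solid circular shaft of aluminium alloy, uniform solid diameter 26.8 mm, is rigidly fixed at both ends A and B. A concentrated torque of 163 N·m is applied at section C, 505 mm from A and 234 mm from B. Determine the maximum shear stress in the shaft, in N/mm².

With uniform GJ and both ends fixed, compatibility θ_AC = θ_CB gives T_A·a = T_B·b, together with T_A + T_B = T₀.
T_A = T₀·b/(a+b) = 163.0·234/739.0 = 51.61 N·m; T_B = 111.4 N·m.
τ in each portion: τ_AC = 1.37×10^7 Pa, τ_CB = 2.95×10^7 Pa; maximum is in CB.
τ_max = T_CB·r/J = 111.4·0.0134/5.06×10^-8 = 2.947×10^7 Pa.

29.5 N/mm²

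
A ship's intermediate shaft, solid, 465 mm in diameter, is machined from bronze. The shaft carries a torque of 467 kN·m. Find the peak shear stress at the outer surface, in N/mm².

23.7 N/mm²

J = πd⁴/32 = π(0.465)⁴/32 = 4.590×10^-3 m⁴.
τ_max = T·r/J = 467000 × 0.233 / 4.590×10^-3 = 2.366×10^7 Pa.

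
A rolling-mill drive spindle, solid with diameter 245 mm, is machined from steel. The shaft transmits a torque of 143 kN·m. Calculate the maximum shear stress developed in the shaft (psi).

7180 psi

J = πd⁴/32 = π(0.245)⁴/32 = 3.537×10^-4 m⁴.
τ_max = T·r/J = 143000 × 0.122 / 3.537×10^-4 = 4.952×10^7 Pa.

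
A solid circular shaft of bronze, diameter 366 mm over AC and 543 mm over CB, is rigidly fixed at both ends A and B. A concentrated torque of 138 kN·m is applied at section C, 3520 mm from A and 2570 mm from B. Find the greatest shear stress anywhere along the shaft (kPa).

Compatibility: T_A·a/J_AC = T_B·b/J_CB with T_A + T_B = T₀.
J_AC = 1.76×10^-3 m⁴, J_CB = 8.53×10^-3 m⁴, so T_A = T₀·(J_AC/a)/((J_AC/a)+(J_CB/b)) = 18070 N·m, T_B = 119900 N·m.
τ in each portion: τ_AC = 1.88×10^6 Pa, τ_CB = 3.81×10^6 Pa; maximum is in CB.
τ_max = T_CB·r/J = 119900·0.272/8.53×10^-3 = 3.815×10^6 Pa.

3810 kPa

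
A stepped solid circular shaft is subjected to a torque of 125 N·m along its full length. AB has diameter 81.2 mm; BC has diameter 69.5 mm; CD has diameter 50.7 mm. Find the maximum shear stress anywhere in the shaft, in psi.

Under the same torque, τ_max = 16T/(πd³) is largest where d is smallest — segment CD (d = 50.7 mm).
τ_max = 16·125.0/(π·(0.0507)³) = 4.885×10^6 Pa.

708 psi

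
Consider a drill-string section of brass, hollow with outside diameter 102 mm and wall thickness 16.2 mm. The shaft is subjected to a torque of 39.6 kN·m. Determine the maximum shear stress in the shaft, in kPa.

J = π(d_o⁴ − d_i⁴)/32 = π(0.102⁴ − 0.0696⁴)/32 = 8.323×10^-6 m⁴.
τ_max = T·r/J = 39600 × 0.0510 / 8.323×10^-6 = 2.427×10^8 Pa.

243000 kPa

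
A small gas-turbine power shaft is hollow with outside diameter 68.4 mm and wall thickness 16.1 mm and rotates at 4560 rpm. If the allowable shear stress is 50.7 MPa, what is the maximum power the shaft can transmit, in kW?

J = π(d_o⁴ − d_i⁴)/32 = π(0.0684⁴ − 0.0362⁴)/32 = 1.980×10^-6 m⁴.
T_max = τ_allow·J/r = 5.07×10^7 × 1.980×10^-6 / 0.0342 = 2936 N·m.
ω = 2π·4560/60 = 477.5 rad/s, so P_max = T_max·ω = 1.402×10^6 W.

1400 kW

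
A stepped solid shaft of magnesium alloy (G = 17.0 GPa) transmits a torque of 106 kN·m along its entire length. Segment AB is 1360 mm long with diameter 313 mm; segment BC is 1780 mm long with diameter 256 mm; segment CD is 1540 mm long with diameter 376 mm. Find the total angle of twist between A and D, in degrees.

2.30°

J_AB = π(0.313)⁴/32 = 9.42×10^-4 m⁴; J_BC = π(0.256)⁴/32 = 4.22×10^-4 m⁴; J_CD = π(0.376)⁴/32 = 1.96×10^-3 m⁴.
θ = (T/G)·Σ L_i/J_i = (106000/17.0×10⁹)·(1.36/9.42×10^-4 + 1.78/4.22×10^-4 + 1.54/1.96×10^-3) = 0.04021 rad.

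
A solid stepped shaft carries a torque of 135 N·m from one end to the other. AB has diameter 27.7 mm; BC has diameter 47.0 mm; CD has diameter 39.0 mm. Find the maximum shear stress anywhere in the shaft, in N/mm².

Under the same torque, τ_max = 16T/(πd³) is largest where d is smallest — segment AB (d = 27.7 mm).
τ_max = 16·135.0/(π·(0.0277)³) = 3.235×10^7 Pa.

32.3 N/mm²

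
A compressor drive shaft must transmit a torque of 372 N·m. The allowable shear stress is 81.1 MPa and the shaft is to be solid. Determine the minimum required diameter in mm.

For a solid shaft τ_max = 16T/(πd³), so d = (16T/(π τ_allow))^(1/3) = (16·372.0/(π·8.11×10^7))^(1/3) = 0.02859 m.

28.6 mm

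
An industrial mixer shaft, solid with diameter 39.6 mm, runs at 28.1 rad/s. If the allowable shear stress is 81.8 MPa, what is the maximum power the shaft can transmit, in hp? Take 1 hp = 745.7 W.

37.6 hp

J = πd⁴/32 = π(0.0396)⁴/32 = 2.414×10^-7 m⁴.
T_max = τ_allow·J/r = 8.18×10^7 × 2.414×10^-7 / 0.0198 = 997.4 N·m.
ω = 28.1 rad/s, so P_max = T_max·ω = 2.803×10^4 W.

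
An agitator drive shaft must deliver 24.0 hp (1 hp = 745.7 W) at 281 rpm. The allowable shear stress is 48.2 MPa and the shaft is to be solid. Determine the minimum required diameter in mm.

ω = 2π·281/60 = 29.43 rad/s, so T = P/ω = 24.0×745.7 / 29.43 = 608.2 N·m.
For a solid shaft τ_max = 16T/(πd³), so d = (16T/(π τ_allow))^(1/3) = (16·608.2/(π·4.82×10^7))^(1/3) = 0.04005 m.

40.1 mm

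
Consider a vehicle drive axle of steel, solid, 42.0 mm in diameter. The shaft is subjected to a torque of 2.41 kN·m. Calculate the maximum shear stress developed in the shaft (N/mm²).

J = πd⁴/32 = π(0.0420)⁴/32 = 3.055×10^-7 m⁴.
τ_max = T·r/J = 2410 × 0.0210 / 3.055×10^-7 = 1.657×10^8 Pa.

166 N/mm²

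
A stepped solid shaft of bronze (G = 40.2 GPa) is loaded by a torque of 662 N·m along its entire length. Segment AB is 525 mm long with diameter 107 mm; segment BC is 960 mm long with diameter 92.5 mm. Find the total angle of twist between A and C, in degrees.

J_AB = π(0.107)⁴/32 = 1.29×10^-5 m⁴; J_BC = π(0.0925)⁴/32 = 7.19×10^-6 m⁴.
θ = (T/G)·Σ L_i/J_i = (662.0/40.2×10⁹)·(0.525/1.29×10^-5 + 0.960/7.19×10^-6) = 2.871×10^-3 rad.

0.165°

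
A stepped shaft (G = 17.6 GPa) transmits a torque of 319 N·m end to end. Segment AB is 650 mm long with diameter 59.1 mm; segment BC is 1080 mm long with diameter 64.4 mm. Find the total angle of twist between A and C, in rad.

0.0214 rad

J_AB = π(0.0591)⁴/32 = 1.20×10^-6 m⁴; J_BC = π(0.0644)⁴/32 = 1.69×10^-6 m⁴.
θ = (T/G)·Σ L_i/J_i = (319.0/17.6×10⁹)·(0.650/1.20×10^-6 + 1.08/1.69×10^-6) = 0.02143 rad.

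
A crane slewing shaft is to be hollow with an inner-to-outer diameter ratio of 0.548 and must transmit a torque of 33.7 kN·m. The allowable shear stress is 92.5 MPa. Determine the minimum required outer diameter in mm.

127 mm

For a hollow shaft with d_i/d_o = 0.548: τ_max = 16T/(π d_o³ (1−k⁴)), so d_o = [16T/(π τ_allow (1−k⁴))]^(1/3) = [16·33700/(π·9.25×10^7·0.9098)]^(1/3) = 0.1268 m.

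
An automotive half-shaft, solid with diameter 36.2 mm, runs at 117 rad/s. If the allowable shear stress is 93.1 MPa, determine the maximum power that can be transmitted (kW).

J = πd⁴/32 = π(0.0362)⁴/32 = 1.686×10^-7 m⁴.
T_max = τ_allow·J/r = 9.31×10^7 × 1.686×10^-7 / 0.0181 = 867.2 N·m.
ω = 117 rad/s, so P_max = T_max·ω = 1.015×10^5 W.

101 kW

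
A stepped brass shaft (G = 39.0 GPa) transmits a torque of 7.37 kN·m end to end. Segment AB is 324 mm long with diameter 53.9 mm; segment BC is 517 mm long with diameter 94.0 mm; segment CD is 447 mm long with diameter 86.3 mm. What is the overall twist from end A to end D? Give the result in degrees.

J_AB = π(0.0539)⁴/32 = 8.29×10^-7 m⁴; J_BC = π(0.0940)⁴/32 = 7.66×10^-6 m⁴; J_CD = π(0.0863)⁴/32 = 5.45×10^-6 m⁴.
θ = (T/G)·Σ L_i/J_i = (7370/39.0×10⁹)·(0.324/8.29×10^-7 + 0.517/7.66×10^-6 + 0.447/5.45×10^-6) = 0.1021 rad.

5.85°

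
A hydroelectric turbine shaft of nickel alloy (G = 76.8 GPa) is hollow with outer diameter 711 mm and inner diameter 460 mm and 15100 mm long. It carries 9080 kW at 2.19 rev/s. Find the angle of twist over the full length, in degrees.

0.359°

ω = 2π·2.19 = 13.76 rad/s, so T = P/ω = 9080×10³ / 13.76 = 659900 N·m.
J = π(d_o⁴ − d_i⁴)/32 = π(0.711⁴ − 0.460⁴)/32 = 0.02069 m⁴.
θ = T·L/(G·J) = 659900 × 15.1 / (76.8×10⁹ × 0.02069) = 6.270×10^-3 rad.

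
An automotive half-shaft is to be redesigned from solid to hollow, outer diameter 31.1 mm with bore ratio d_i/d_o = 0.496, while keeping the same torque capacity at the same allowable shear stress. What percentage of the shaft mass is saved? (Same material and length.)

Equal τ_max and T ⇒ the solid shaft needs d_s³ = d_o³(1−k⁴), so d_s = 31.1·(1−0.496⁴)^(1/3) = 30.46 mm.
Area ratio A_h/A_s = d_o²(1−k²)/d_s² = (1−k²)/(1−k⁴)^(2/3) = 0.7860.
Mass saving = 1 − 0.7860 = 21.4 %.

21.4 %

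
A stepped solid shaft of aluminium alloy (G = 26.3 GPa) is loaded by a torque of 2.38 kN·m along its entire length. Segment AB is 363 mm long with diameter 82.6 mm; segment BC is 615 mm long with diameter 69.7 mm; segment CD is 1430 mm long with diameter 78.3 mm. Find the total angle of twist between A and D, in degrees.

J_AB = π(0.0826)⁴/32 = 4.57×10^-6 m⁴; J_BC = π(0.0697)⁴/32 = 2.32×10^-6 m⁴; J_CD = π(0.0783)⁴/32 = 3.69×10^-6 m⁴.
θ = (T/G)·Σ L_i/J_i = (2380/26.3×10⁹)·(0.363/4.57×10^-6 + 0.615/2.32×10^-6 + 1.43/3.69×10^-6) = 0.06628 rad.

3.80°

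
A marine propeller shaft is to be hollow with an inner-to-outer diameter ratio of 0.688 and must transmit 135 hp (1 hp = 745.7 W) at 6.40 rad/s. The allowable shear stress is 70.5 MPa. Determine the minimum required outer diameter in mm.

ω = 6.40 rad/s, so T = P/ω = 135×745.7 / 6.400 = 15730 N·m.
For a hollow shaft with d_i/d_o = 0.688: τ_max = 16T/(π d_o³ (1−k⁴)), so d_o = [16T/(π τ_allow (1−k⁴))]^(1/3) = [16·15730/(π·7.05×10^7·0.7759)]^(1/3) = 0.1136 m.

114 mm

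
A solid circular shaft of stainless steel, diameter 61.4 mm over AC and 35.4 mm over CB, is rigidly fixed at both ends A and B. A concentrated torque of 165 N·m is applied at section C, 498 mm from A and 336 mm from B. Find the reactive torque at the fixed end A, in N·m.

142 N·m

Compatibility: T_A·a/J_AC = T_B·b/J_CB with T_A + T_B = T₀.
J_AC = 1.40×10^-6 m⁴, J_CB = 1.54×10^-7 m⁴, so T_A = T₀·(J_AC/a)/((J_AC/a)+(J_CB/b)) = 141.8 N·m, T_B = 23.22 N·m.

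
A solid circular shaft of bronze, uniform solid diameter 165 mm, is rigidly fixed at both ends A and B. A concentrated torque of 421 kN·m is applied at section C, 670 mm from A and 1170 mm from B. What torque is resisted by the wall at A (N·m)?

268000 N·m

With uniform GJ and both ends fixed, compatibility θ_AC = θ_CB gives T_A·a = T_B·b, together with T_A + T_B = T₀.
T_A = T₀·b/(a+b) = 421000·1170/1840 = 267700 N·m; T_B = 153300 N·m.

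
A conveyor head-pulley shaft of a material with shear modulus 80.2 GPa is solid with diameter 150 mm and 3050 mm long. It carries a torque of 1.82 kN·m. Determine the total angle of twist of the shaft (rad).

J = πd⁴/32 = π(0.150)⁴/32 = 4.970×10^-5 m⁴.
θ = T·L/(G·J) = 1820 × 3.05 / (80.2×10⁹ × 4.970×10^-5) = 1.393×10^-3 rad.

0.00139 rad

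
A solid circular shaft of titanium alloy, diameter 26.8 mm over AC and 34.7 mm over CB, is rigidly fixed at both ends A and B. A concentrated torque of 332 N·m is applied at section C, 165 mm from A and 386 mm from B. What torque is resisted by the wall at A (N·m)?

Compatibility: T_A·a/J_AC = T_B·b/J_CB with T_A + T_B = T₀.
J_AC = 5.06×10^-8 m⁴, J_CB = 1.42×10^-7 m⁴, so T_A = T₀·(J_AC/a)/((J_AC/a)+(J_CB/b)) = 150.8 N·m, T_B = 181.2 N·m.

151 N·m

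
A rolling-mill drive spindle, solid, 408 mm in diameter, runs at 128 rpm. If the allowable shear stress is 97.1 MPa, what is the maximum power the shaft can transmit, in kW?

J = πd⁴/32 = π(0.408)⁴/32 = 2.720×10^-3 m⁴.
T_max = τ_allow·J/r = 9.71×10^7 × 2.720×10^-3 / 0.204 = 1.295e6 N·m.
ω = 2π·128/60 = 13.40 rad/s, so P_max = T_max·ω = 1.736×10^7 W.

17400 kW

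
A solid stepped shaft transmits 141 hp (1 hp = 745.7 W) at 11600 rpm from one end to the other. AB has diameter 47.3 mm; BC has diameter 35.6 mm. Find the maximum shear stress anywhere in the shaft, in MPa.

ω = 2π·11600/60 = 1215 rad/s, so T = P/ω = 141×745.7 / 1215 = 86.56 N·m.
Under the same torque, τ_max = 16T/(πd³) is largest where d is smallest — segment BC (d = 35.6 mm).
τ_max = 16·86.56/(π·(0.0356)³) = 9.770×10^6 Pa.

9.77 MPa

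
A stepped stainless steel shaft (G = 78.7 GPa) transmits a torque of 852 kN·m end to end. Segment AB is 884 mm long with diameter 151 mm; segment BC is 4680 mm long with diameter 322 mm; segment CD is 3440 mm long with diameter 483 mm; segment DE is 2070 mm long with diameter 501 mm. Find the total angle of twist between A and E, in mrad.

J_AB = π(0.151)⁴/32 = 5.10×10^-5 m⁴; J_BC = π(0.322)⁴/32 = 1.06×10^-3 m⁴; J_CD = π(0.483)⁴/32 = 5.34×10^-3 m⁴; J_DE = π(0.501)⁴/32 = 6.19×10^-3 m⁴.
θ = (T/G)·Σ L_i/J_i = (852000/78.7×10⁹)·(0.884/5.10×10^-5 + 4.68/1.06×10^-3 + 3.44/5.34×10^-3 + 2.07/6.19×10^-3) = 0.2461 rad.

246 mrad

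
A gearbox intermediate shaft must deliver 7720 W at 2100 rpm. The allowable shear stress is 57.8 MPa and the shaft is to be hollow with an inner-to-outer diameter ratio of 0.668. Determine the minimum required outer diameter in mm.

ω = 2π·2100/60 = 219.9 rad/s, so T = P/ω = 7720 / 219.9 = 35.11 N·m.
For a hollow shaft with d_i/d_o = 0.668: τ_max = 16T/(π d_o³ (1−k⁴)), so d_o = [16T/(π τ_allow (1−k⁴))]^(1/3) = [16·35.11/(π·5.78×10^7·0.8009)]^(1/3) = 0.01569 m.

15.7 mm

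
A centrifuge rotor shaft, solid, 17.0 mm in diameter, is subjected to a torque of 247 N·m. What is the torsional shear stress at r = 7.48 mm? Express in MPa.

J = πd⁴/32 = π(0.0170)⁴/32 = 8.200×10^-9 m⁴.
Shear stress varies linearly with radius: τ = T·r/J = 247.0 × 0.00748 / 8.200×10^-9 = 2.253×10^8 Pa.

225 MPa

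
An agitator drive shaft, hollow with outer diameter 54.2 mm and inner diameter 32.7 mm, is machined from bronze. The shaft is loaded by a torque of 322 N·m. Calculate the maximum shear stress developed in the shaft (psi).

1720 psi

J = π(d_o⁴ − d_i⁴)/32 = π(0.0542⁴ − 0.0327⁴)/32 = 7.350×10^-7 m⁴.
τ_max = T·r/J = 322.0 × 0.0271 / 7.350×10^-7 = 1.187×10^7 Pa.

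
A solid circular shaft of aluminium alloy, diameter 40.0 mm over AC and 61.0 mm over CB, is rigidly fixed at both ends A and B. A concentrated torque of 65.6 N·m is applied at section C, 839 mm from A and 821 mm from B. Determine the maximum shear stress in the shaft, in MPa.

1.25 MPa

Compatibility: T_A·a/J_AC = T_B·b/J_CB with T_A + T_B = T₀.
J_AC = 2.51×10^-7 m⁴, J_CB = 1.36×10^-6 m⁴, so T_A = T₀·(J_AC/a)/((J_AC/a)+(J_CB/b)) = 10.05 N·m, T_B = 55.55 N·m.
τ in each portion: τ_AC = 8.00×10^5 Pa, τ_CB = 1.25×10^6 Pa; maximum is in CB.
τ_max = T_CB·r/J = 55.55·0.0305/1.36×10^-6 = 1.246×10^6 Pa.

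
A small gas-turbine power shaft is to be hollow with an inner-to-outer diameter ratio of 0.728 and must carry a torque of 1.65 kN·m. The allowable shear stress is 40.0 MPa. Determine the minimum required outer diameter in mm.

For a hollow shaft with d_i/d_o = 0.728: τ_max = 16T/(π d_o³ (1−k⁴)), so d_o = [16T/(π τ_allow (1−k⁴))]^(1/3) = [16·1650/(π·4.00×10^7·0.7191)]^(1/3) = 0.06635 m.

66.4 mm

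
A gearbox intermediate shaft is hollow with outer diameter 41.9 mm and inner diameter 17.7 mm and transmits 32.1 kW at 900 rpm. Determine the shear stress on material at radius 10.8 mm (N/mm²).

ω = 2π·900/60 = 94.25 rad/s, so T = P/ω = 32.1×10³ / 94.25 = 340.6 N·m.
J = π(d_o⁴ − d_i⁴)/32 = π(0.0419⁴ − 0.0177⁴)/32 = 2.930×10^-7 m⁴.
Shear stress varies linearly with radius: τ = T·r/J = 340.6 × 0.0108 / 2.930×10^-7 = 1.256×10^7 Pa.

12.6 N/mm²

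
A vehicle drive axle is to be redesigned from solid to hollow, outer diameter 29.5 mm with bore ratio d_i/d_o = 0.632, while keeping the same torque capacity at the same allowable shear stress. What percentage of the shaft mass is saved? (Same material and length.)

32.6 %

Equal τ_max and T ⇒ the solid shaft needs d_s³ = d_o³(1−k⁴), so d_s = 29.5·(1−0.632⁴)^(1/3) = 27.84 mm.
Area ratio A_h/A_s = d_o²(1−k²)/d_s² = (1−k²)/(1−k⁴)^(2/3) = 0.6744.
Mass saving = 1 − 0.6744 = 32.6 %.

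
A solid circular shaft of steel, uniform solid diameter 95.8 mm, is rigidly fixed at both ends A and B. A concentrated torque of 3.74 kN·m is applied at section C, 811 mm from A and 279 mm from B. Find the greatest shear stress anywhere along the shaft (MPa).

With uniform GJ and both ends fixed, compatibility θ_AC = θ_CB gives T_A·a = T_B·b, together with T_A + T_B = T₀.
T_A = T₀·b/(a+b) = 3740·279/1090 = 957.3 N·m; T_B = 2783 N·m.
τ in each portion: τ_AC = 5.55×10^6 Pa, τ_CB = 1.61×10^7 Pa; maximum is in CB.
τ_max = T_CB·r/J = 2783·0.0479/8.27×10^-6 = 1.612×10^7 Pa.

16.1 MPa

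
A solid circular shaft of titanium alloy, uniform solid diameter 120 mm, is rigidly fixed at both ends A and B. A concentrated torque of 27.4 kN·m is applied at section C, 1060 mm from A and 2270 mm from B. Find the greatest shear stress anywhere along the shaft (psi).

With uniform GJ and both ends fixed, compatibility θ_AC = θ_CB gives T_A·a = T_B·b, together with T_A + T_B = T₀.
T_A = T₀·b/(a+b) = 27400·2270/3330 = 18680 N·m; T_B = 8722 N·m.
τ in each portion: τ_AC = 5.51×10^7 Pa, τ_CB = 2.57×10^7 Pa; maximum is in AC.
τ_max = T_AC·r/J = 18680·0.0600/2.04×10^-5 = 5.505×10^7 Pa.

7980 psi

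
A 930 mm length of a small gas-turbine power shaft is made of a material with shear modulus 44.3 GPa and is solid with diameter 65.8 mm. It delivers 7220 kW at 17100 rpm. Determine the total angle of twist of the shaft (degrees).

2.64°

ω = 2π·17100/60 = 1791 rad/s, so T = P/ω = 7220×10³ / 1791 = 4032 N·m.
J = πd⁴/32 = π(0.0658)⁴/32 = 1.840×10^-6 m⁴.
θ = T·L/(G·J) = 4032 × 0.930 / (44.3×10⁹ × 1.840×10^-6) = 0.04599 rad.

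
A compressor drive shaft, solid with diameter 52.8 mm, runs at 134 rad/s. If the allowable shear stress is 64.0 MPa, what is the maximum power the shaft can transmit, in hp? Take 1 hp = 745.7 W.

J = πd⁴/32 = π(0.0528)⁴/32 = 7.630×10^-7 m⁴.
T_max = τ_allow·J/r = 6.40×10^7 × 7.630×10^-7 / 0.0264 = 1850 N·m.
ω = 134 rad/s, so P_max = T_max·ω = 2.479×10^5 W.

332 hp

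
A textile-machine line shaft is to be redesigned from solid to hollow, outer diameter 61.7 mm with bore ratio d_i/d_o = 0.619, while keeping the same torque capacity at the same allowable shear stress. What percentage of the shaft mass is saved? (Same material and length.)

Equal τ_max and T ⇒ the solid shaft needs d_s³ = d_o³(1−k⁴), so d_s = 61.7·(1−0.619⁴)^(1/3) = 58.52 mm.
Area ratio A_h/A_s = d_o²(1−k²)/d_s² = (1−k²)/(1−k⁴)^(2/3) = 0.6857.
Mass saving = 1 − 0.6857 = 31.4 %.

31.4 %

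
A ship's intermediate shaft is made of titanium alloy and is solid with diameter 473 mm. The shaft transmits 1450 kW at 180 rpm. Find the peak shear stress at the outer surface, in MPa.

ω = 2π·180/60 = 18.85 rad/s, so T = P/ω = 1450×10³ / 18.85 = 76920 N·m.
J = πd⁴/32 = π(0.473)⁴/32 = 4.914×10^-3 m⁴.
τ_max = T·r/J = 76920 × 0.236 / 4.914×10^-3 = 3.702×10^6 Pa.

3.70 MPa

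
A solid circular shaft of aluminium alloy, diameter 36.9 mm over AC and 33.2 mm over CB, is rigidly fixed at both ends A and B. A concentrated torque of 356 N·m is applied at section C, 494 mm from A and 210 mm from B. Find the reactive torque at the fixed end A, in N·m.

140 N·m

Compatibility: T_A·a/J_AC = T_B·b/J_CB with T_A + T_B = T₀.
J_AC = 1.82×10^-7 m⁴, J_CB = 1.19×10^-7 m⁴, so T_A = T₀·(J_AC/a)/((J_AC/a)+(J_CB/b)) = 140.1 N·m, T_B = 215.9 N·m.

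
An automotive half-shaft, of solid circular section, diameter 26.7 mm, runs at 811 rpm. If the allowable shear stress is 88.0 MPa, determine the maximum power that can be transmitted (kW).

27.9 kW

J = πd⁴/32 = π(0.0267)⁴/32 = 4.989×10^-8 m⁴.
T_max = τ_allow·J/r = 8.80×10^7 × 4.989×10^-8 / 0.0133 = 328.9 N·m.
ω = 2π·811/60 = 84.93 rad/s, so P_max = T_max·ω = 2.793×10^4 W.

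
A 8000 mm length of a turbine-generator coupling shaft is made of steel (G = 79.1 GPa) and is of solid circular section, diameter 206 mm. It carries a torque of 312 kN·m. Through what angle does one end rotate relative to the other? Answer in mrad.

178 mrad

J = πd⁴/32 = π(0.206)⁴/32 = 1.768×10^-4 m⁴.
θ = T·L/(G·J) = 312000 × 8.00 / (79.1×10⁹ × 1.768×10^-4) = 0.1785 rad.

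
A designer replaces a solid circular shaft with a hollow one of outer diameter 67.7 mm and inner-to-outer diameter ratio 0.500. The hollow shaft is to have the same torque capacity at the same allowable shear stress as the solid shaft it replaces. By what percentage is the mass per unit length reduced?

Equal τ_max and T ⇒ the solid shaft needs d_s³ = d_o³(1−k⁴), so d_s = 67.7·(1−0.500⁴)^(1/3) = 66.26 mm.
Area ratio A_h/A_s = d_o²(1−k²)/d_s² = (1−k²)/(1−k⁴)^(2/3) = 0.7830.
Mass saving = 1 − 0.7830 = 21.7 %.

21.7 %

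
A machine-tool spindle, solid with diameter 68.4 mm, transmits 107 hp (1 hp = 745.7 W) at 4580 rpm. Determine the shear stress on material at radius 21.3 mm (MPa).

1.65 MPa

ω = 2π·4580/60 = 479.6 rad/s, so T = P/ω = 107×745.7 / 479.6 = 166.4 N·m.
J = πd⁴/32 = π(0.0684)⁴/32 = 2.149×10^-6 m⁴.
Shear stress varies linearly with radius: τ = T·r/J = 166.4 × 0.0213 / 2.149×10^-6 = 1.649×10^6 Pa.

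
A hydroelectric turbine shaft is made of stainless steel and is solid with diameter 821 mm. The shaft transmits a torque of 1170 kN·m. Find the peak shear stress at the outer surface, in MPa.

J = πd⁴/32 = π(0.821)⁴/32 = 0.04460 m⁴.
τ_max = T·r/J = 1.170e6 × 0.410 / 0.04460 = 1.077×10^7 Pa.

10.8 MPa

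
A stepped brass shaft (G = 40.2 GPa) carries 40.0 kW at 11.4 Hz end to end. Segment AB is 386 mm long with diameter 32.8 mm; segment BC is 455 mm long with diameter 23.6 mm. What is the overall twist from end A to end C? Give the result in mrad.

ω = 2π·11.4 = 71.63 rad/s, so T = P/ω = 40.0×10³ / 71.63 = 558.4 N·m.
J_AB = π(0.0328)⁴/32 = 1.14×10^-7 m⁴; J_BC = π(0.0236)⁴/32 = 3.05×10^-8 m⁴.
θ = (T/G)·Σ L_i/J_i = (558.4/40.2×10⁹)·(0.386/1.14×10^-7 + 0.455/3.05×10^-8) = 0.2547 rad.

255 mrad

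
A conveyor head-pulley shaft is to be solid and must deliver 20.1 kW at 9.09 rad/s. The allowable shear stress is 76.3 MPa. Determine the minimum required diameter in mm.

52.8 mm

ω = 9.09 rad/s, so T = P/ω = 20.1×10³ / 9.090 = 2211 N·m.
For a solid shaft τ_max = 16T/(πd³), so d = (16T/(π τ_allow))^(1/3) = (16·2211/(π·7.63×10^7))^(1/3) = 0.05285 m.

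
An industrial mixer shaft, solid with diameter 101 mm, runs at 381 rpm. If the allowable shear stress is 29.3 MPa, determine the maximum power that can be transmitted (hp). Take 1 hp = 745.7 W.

317 hp

J = πd⁴/32 = π(0.101)⁴/32 = 1.022×10^-5 m⁴.
T_max = τ_allow·J/r = 2.93×10^7 × 1.022×10^-5 / 0.0505 = 5927 N·m.
ω = 2π·381/60 = 39.90 rad/s, so P_max = T_max·ω = 2.365×10^5 W.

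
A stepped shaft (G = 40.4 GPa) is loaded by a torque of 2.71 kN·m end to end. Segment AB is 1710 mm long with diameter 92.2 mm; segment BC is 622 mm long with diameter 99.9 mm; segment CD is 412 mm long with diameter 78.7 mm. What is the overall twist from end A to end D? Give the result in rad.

J_AB = π(0.0922)⁴/32 = 7.09×10^-6 m⁴; J_BC = π(0.0999)⁴/32 = 9.78×10^-6 m⁴; J_CD = π(0.0787)⁴/32 = 3.77×10^-6 m⁴.
θ = (T/G)·Σ L_i/J_i = (2710/40.4×10⁹)·(1.71/7.09×10^-6 + 0.622/9.78×10^-6 + 0.412/3.77×10^-6) = 0.02777 rad.

0.0278 rad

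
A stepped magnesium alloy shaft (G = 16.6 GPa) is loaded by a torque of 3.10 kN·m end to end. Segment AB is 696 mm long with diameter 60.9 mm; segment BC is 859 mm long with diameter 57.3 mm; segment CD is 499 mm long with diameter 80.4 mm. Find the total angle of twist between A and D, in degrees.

J_AB = π(0.0609)⁴/32 = 1.35×10^-6 m⁴; J_BC = π(0.0573)⁴/32 = 1.06×10^-6 m⁴; J_CD = π(0.0804)⁴/32 = 4.10×10^-6 m⁴.
θ = (T/G)·Σ L_i/J_i = (3100/16.6×10⁹)·(0.696/1.35×10^-6 + 0.859/1.06×10^-6 + 0.499/4.10×10^-6) = 0.2705 rad.

15.5°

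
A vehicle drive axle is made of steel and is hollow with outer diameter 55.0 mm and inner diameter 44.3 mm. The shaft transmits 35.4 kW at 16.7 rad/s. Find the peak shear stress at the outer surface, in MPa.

ω = 16.7 rad/s, so T = P/ω = 35.4×10³ / 16.70 = 2120 N·m.
J = π(d_o⁴ − d_i⁴)/32 = π(0.0550⁴ − 0.0443⁴)/32 = 5.203×10^-7 m⁴.
τ_max = T·r/J = 2120 × 0.0275 / 5.203×10^-7 = 1.120×10^8 Pa.

112 MPa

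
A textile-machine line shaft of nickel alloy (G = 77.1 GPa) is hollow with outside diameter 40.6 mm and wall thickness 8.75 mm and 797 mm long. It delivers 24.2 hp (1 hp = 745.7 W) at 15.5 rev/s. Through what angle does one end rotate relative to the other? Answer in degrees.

ω = 2π·15.5 = 97.39 rad/s, so T = P/ω = 24.2×745.7 / 97.39 = 185.3 N·m.
J = π(d_o⁴ − d_i⁴)/32 = π(0.0406⁴ − 0.0231⁴)/32 = 2.388×10^-7 m⁴.
θ = T·L/(G·J) = 185.3 × 0.797 / (77.1×10⁹ × 2.388×10^-7) = 8.021×10^-3 rad.

0.460°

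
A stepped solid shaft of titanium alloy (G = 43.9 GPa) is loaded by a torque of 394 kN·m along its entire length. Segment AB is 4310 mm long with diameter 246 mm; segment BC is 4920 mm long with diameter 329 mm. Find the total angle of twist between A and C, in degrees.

8.36°

J_AB = π(0.246)⁴/32 = 3.60×10^-4 m⁴; J_BC = π(0.329)⁴/32 = 1.15×10^-3 m⁴.
θ = (T/G)·Σ L_i/J_i = (394000/43.9×10⁹)·(4.31/3.60×10^-4 + 4.92/1.15×10^-3) = 0.1460 rad.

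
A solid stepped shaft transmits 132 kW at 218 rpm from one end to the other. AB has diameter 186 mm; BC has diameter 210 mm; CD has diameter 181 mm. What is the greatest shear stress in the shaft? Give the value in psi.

ω = 2π·218/60 = 22.83 rad/s, so T = P/ω = 132×10³ / 22.83 = 5782 N·m.
Under the same torque, τ_max = 16T/(πd³) is largest where d is smallest — segment CD (d = 181 mm).
τ_max = 16·5782/(π·(0.181)³) = 4.966×10^6 Pa.

720 psi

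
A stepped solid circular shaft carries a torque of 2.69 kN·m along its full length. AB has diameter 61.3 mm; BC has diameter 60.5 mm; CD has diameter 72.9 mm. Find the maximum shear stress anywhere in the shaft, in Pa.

6.19e7 Pa

Under the same torque, τ_max = 16T/(πd³) is largest where d is smallest — segment BC (d = 60.5 mm).
τ_max = 16·2690/(π·(0.0605)³) = 6.187×10^7 Pa.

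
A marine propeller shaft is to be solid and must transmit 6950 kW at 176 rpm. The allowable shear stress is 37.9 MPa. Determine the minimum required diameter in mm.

370 mm

ω = 2π·176/60 = 18.43 rad/s, so T = P/ω = 6950×10³ / 18.43 = 377100 N·m.
For a solid shaft τ_max = 16T/(πd³), so d = (16T/(π τ_allow))^(1/3) = (16·377100/(π·3.79×10^7))^(1/3) = 0.3700 m.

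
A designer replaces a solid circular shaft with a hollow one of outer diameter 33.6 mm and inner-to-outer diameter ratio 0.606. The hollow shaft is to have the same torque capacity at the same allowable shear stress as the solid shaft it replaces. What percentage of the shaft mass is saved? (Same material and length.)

30.3 %

Equal τ_max and T ⇒ the solid shaft needs d_s³ = d_o³(1−k⁴), so d_s = 33.6·(1−0.606⁴)^(1/3) = 32.02 mm.
Area ratio A_h/A_s = d_o²(1−k²)/d_s² = (1−k²)/(1−k⁴)^(2/3) = 0.6969.
Mass saving = 1 − 0.6969 = 30.3 %.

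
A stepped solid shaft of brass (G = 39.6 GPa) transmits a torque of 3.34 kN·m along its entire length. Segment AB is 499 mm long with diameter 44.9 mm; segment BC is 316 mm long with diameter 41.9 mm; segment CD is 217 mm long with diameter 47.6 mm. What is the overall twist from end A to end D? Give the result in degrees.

13.2°

J_AB = π(0.0449)⁴/32 = 3.99×10^-7 m⁴; J_BC = π(0.0419)⁴/32 = 3.03×10^-7 m⁴; J_CD = π(0.0476)⁴/32 = 5.04×10^-7 m⁴.
θ = (T/G)·Σ L_i/J_i = (3340/39.6×10⁹)·(0.499/3.99×10^-7 + 0.316/3.03×10^-7 + 0.217/5.04×10^-7) = 0.2299 rad.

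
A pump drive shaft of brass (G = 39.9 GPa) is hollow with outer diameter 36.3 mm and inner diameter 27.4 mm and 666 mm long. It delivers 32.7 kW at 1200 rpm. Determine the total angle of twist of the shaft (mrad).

37.7 mrad

ω = 2π·1200/60 = 125.7 rad/s, so T = P/ω = 32.7×10³ / 125.7 = 260.2 N·m.
J = π(d_o⁴ − d_i⁴)/32 = π(0.0363⁴ − 0.0274⁴)/32 = 1.151×10^-7 m⁴.
θ = T·L/(G·J) = 260.2 × 0.666 / (39.9×10⁹ × 1.151×10^-7) = 0.03773 rad.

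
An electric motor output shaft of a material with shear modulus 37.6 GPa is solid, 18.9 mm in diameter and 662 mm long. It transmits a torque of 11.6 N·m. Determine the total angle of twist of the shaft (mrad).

J = πd⁴/32 = π(0.0189)⁴/32 = 1.253×10^-8 m⁴.
θ = T·L/(G·J) = 11.60 × 0.662 / (37.6×10⁹ × 1.253×10^-8) = 0.01630 rad.

16.3 mrad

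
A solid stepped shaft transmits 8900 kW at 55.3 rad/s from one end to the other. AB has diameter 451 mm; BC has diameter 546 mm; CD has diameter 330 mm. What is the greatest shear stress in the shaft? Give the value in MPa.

22.8 MPa

ω = 55.3 rad/s, so T = P/ω = 8900×10³ / 55.30 = 160900 N·m.
Under the same torque, τ_max = 16T/(πd³) is largest where d is smallest — segment CD (d = 330 mm).
τ_max = 16·160900/(π·(0.330)³) = 2.281×10^7 Pa.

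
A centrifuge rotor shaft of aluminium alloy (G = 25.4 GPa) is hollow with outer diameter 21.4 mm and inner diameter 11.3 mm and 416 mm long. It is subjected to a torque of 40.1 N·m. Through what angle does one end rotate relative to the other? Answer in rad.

0.0346 rad

J = π(d_o⁴ − d_i⁴)/32 = π(0.0214⁴ − 0.0113⁴)/32 = 1.899×10^-8 m⁴.
θ = T·L/(G·J) = 40.10 × 0.416 / (25.4×10⁹ × 1.899×10^-8) = 0.03459 rad.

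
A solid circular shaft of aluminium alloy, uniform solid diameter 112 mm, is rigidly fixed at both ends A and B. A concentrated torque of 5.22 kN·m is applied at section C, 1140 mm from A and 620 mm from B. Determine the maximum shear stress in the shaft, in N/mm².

With uniform GJ and both ends fixed, compatibility θ_AC = θ_CB gives T_A·a = T_B·b, together with T_A + T_B = T₀.
T_A = T₀·b/(a+b) = 5220·620/1760 = 1839 N·m; T_B = 3381 N·m.
τ in each portion: τ_AC = 6.67×10^6 Pa, τ_CB = 1.23×10^7 Pa; maximum is in CB.
τ_max = T_CB·r/J = 3381·0.0560/1.54×10^-5 = 1.226×10^7 Pa.

12.3 N/mm²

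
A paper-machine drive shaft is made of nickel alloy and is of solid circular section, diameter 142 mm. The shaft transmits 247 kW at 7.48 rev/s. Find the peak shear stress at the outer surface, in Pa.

ω = 2π·7.48 = 47.00 rad/s, so T = P/ω = 247×10³ / 47.00 = 5256 N·m.
J = πd⁴/32 = π(0.142)⁴/32 = 3.992×10^-5 m⁴.
τ_max = T·r/J = 5256 × 0.0710 / 3.992×10^-5 = 9.348×10^6 Pa.

9.35e6 Pa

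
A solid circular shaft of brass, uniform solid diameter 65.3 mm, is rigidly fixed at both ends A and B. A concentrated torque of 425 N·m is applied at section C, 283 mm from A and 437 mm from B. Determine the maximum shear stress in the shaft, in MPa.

4.72 MPa

With uniform GJ and both ends fixed, compatibility θ_AC = θ_CB gives T_A·a = T_B·b, together with T_A + T_B = T₀.
T_A = T₀·b/(a+b) = 425.0·437/720.0 = 258.0 N·m; T_B = 167.0 N·m.
τ in each portion: τ_AC = 4.72×10^6 Pa, τ_CB = 3.06×10^6 Pa; maximum is in AC.
τ_max = T_AC·r/J = 258.0·0.0326/1.79×10^-6 = 4.718×10^6 Pa.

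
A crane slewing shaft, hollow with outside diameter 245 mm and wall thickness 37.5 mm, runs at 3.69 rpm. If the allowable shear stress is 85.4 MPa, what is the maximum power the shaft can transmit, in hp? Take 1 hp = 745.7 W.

J = π(d_o⁴ − d_i⁴)/32 = π(0.245⁴ − 0.170⁴)/32 = 2.717×10^-4 m⁴.
T_max = τ_allow·J/r = 8.54×10^7 × 2.717×10^-4 / 0.122 = 189400 N·m.
ω = 2π·3.69/60 = 0.3864 rad/s, so P_max = T_max·ω = 7.320×10^4 W.

98.2 hp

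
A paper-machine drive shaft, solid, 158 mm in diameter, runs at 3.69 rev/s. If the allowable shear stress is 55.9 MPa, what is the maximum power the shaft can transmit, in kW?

J = πd⁴/32 = π(0.158)⁴/32 = 6.118×10^-5 m⁴.
T_max = τ_allow·J/r = 5.59×10^7 × 6.118×10^-5 / 0.0790 = 43290 N·m.
ω = 2π·3.69 = 23.18 rad/s, so P_max = T_max·ω = 1.004×10^6 W.

1000 kW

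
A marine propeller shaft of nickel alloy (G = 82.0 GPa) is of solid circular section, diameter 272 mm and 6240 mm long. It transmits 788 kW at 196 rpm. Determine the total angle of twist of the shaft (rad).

0.00544 rad

ω = 2π·196/60 = 20.53 rad/s, so T = P/ω = 788×10³ / 20.53 = 38390 N·m.
J = πd⁴/32 = π(0.272)⁴/32 = 5.374×10^-4 m⁴.
θ = T·L/(G·J) = 38390 × 6.24 / (82.0×10⁹ × 5.374×10^-4) = 5.437×10^-3 rad.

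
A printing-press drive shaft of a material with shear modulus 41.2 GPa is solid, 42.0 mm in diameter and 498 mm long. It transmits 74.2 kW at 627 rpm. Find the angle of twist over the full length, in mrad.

ω = 2π·627/60 = 65.66 rad/s, so T = P/ω = 74.2×10³ / 65.66 = 1130 N·m.
J = πd⁴/32 = π(0.0420)⁴/32 = 3.055×10^-7 m⁴.
θ = T·L/(G·J) = 1130 × 0.498 / (41.2×10⁹ × 3.055×10^-7) = 0.04471 rad.

44.7 mrad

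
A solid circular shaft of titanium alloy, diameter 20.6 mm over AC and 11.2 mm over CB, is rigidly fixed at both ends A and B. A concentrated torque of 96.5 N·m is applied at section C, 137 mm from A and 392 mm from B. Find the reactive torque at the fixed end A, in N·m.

93.6 N·m

Compatibility: T_A·a/J_AC = T_B·b/J_CB with T_A + T_B = T₀.
J_AC = 1.77×10^-8 m⁴, J_CB = 1.54×10^-9 m⁴, so T_A = T₀·(J_AC/a)/((J_AC/a)+(J_CB/b)) = 93.64 N·m, T_B = 2.860 N·m.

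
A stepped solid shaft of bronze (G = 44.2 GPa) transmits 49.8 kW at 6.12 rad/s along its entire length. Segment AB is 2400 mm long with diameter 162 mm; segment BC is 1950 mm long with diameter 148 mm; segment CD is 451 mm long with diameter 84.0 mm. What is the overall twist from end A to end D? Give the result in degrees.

1.78°

ω = 6.12 rad/s, so T = P/ω = 49.8×10³ / 6.120 = 8137 N·m.
J_AB = π(0.162)⁴/32 = 6.76×10^-5 m⁴; J_BC = π(0.148)⁴/32 = 4.71×10^-5 m⁴; J_CD = π(0.0840)⁴/32 = 4.89×10^-6 m⁴.
θ = (T/G)·Σ L_i/J_i = (8137/44.2×10⁹)·(2.40/6.76×10^-5 + 1.95/4.71×10^-5 + 0.451/4.89×10^-6) = 0.03114 rad.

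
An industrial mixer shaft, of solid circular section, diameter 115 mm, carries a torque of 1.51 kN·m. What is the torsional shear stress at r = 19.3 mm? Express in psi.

J = πd⁴/32 = π(0.115)⁴/32 = 1.717×10^-5 m⁴.
Shear stress varies linearly with radius: τ = T·r/J = 1510 × 0.0193 / 1.717×10^-5 = 1.697×10^6 Pa.

246 psi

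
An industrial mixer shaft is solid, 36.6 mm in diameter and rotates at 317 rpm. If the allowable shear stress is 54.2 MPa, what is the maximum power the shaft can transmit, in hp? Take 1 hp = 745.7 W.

J = πd⁴/32 = π(0.0366)⁴/32 = 1.762×10^-7 m⁴.
T_max = τ_allow·J/r = 5.42×10^7 × 1.762×10^-7 / 0.0183 = 521.8 N·m.
ω = 2π·317/60 = 33.20 rad/s, so P_max = T_max·ω = 1.732×10^4 W.

23.2 hp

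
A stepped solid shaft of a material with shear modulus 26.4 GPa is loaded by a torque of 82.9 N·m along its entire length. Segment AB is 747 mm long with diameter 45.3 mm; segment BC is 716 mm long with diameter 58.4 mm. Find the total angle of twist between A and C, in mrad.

J_AB = π(0.0453)⁴/32 = 4.13×10^-7 m⁴; J_BC = π(0.0584)⁴/32 = 1.14×10^-6 m⁴.
θ = (T/G)·Σ L_i/J_i = (82.90/26.4×10⁹)·(0.747/4.13×10^-7 + 0.716/1.14×10^-6) = 7.643×10^-3 rad.

7.64 mrad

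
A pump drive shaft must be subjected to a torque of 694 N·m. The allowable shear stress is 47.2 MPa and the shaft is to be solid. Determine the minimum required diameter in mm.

For a solid shaft τ_max = 16T/(πd³), so d = (16T/(π τ_allow))^(1/3) = (16·694.0/(π·4.72×10^7))^(1/3) = 0.04215 m.

42.1 mm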